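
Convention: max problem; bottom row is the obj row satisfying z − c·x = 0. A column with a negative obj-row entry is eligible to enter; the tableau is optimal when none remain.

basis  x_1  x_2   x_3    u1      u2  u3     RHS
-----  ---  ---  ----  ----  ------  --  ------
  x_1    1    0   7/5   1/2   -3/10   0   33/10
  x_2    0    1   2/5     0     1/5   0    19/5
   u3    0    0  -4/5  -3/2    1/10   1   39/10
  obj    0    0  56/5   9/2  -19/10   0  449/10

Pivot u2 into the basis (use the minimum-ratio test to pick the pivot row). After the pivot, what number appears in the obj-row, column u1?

9/2

Ratio test on column u2 — row 1: entry -3/10 ≤ 0; row 2: (19/5)/(1/5) = 19; row 3: (39/10)/(1/10) = 39. Minimum is 19 at row 2 (x_2 leaves); pivot element 1/5.
Divide row 2 by 1/5; eliminate column u2 from the other rows.
obj-row update in column u1: 9/2 − (-19/10)·0 = 9/2.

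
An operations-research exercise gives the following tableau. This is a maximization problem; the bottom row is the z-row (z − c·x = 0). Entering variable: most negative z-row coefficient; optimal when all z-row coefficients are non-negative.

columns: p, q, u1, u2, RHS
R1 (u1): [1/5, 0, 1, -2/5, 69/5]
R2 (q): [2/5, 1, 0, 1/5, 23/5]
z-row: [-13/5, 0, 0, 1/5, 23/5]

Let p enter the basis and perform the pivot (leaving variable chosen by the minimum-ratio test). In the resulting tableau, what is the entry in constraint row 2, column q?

5/2

Ratio test on column p — row 1: (69/5)/(1/5) = 69; row 2: (23/5)/(2/5) = 23/2. Minimum is 23/2 at row 2 (q leaves); pivot element 2/5.
Divide row 2 by 2/5; eliminate column p from the other rows.
In the new row 2, the q entry is the old entry divided by the pivot: 1/(2/5) = 5/2.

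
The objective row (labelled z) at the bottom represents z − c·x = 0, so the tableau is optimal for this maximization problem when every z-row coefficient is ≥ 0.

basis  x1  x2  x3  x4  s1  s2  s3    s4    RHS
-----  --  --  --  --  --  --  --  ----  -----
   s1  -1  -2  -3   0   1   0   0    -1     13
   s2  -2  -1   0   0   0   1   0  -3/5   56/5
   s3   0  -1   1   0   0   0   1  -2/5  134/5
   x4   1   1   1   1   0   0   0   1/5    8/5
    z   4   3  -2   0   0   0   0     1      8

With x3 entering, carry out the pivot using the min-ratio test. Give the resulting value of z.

56/5

Ratio test on column x3 — row 1: entry -3 ≤ 0; row 2: entry 0 ≤ 0; row 3: (134/5)/1 = 134/5; row 4: (8/5)/1 = 8/5. Minimum is 8/5 at row 4 (x4 leaves); pivot element 1.
Pivot on row 4; the z-row RHS becomes 8 − (-2)·(8/5) = 56/5.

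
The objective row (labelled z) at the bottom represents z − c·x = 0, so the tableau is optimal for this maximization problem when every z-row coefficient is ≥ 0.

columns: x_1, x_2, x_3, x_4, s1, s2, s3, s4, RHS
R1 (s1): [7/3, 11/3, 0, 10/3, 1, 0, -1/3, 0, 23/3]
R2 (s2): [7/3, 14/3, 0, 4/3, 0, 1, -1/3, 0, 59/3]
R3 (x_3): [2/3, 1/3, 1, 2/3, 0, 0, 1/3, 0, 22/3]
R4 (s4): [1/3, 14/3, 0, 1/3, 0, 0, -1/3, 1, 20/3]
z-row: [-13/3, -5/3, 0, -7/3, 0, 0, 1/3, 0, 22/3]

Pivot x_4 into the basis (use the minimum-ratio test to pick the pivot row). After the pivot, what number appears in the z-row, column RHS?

Ratio test on column x_4 — row 1: (23/3)/(10/3) = 23/10; row 2: (59/3)/(4/3) = 59/4; row 3: (22/3)/(2/3) = 11; row 4: (20/3)/(1/3) = 20. Minimum is 23/10 at row 1 (s1 leaves); pivot element 10/3.
Divide row 1 by 10/3; eliminate column x_4 from the other rows.
z-row update in column RHS: 22/3 − (-7/3)·(23/10) = 127/10.

127/10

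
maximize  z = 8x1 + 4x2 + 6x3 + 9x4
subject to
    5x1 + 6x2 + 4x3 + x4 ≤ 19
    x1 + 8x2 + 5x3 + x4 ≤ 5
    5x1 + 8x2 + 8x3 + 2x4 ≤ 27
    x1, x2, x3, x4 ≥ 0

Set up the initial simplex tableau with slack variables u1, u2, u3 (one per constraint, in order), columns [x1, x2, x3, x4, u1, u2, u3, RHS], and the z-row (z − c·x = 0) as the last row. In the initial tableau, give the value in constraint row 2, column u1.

Slack u1 belongs to constraint 1; its column is the unit vector e_1, so the entry in row 2 is 0.

0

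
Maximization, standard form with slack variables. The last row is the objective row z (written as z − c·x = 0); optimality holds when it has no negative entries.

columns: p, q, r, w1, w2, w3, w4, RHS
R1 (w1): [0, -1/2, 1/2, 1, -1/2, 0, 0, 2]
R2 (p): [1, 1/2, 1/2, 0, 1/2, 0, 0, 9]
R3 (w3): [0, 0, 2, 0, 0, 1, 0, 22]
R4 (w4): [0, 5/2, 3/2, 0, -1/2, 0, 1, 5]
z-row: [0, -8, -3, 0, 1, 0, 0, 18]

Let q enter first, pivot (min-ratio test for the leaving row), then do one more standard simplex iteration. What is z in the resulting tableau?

42

Ratio test on column q — row 1: entry -1/2 ≤ 0; row 2: 9/(1/2) = 18; row 3: entry 0 ≤ 0; row 4: 5/(5/2) = 2. Minimum is 2 at row 4 (w4 leaves); pivot element 5/2.
Pivot on row 4; the z-row RHS becomes 18 − (-8)·2 = 34.
Next entering variable (most negative z-row entry -3/5): w2.
Ratio test on column w2 — row 1: entry -3/5 ≤ 0; row 2: 8/(3/5) = 40/3; row 3: entry 0 ≤ 0; row 4: entry -1/5 ≤ 0. Minimum is 40/3 at row 2 (p leaves); pivot element 3/5.
After the second pivot the z-row RHS is 34 − (-3/5)·(40/3) = 42.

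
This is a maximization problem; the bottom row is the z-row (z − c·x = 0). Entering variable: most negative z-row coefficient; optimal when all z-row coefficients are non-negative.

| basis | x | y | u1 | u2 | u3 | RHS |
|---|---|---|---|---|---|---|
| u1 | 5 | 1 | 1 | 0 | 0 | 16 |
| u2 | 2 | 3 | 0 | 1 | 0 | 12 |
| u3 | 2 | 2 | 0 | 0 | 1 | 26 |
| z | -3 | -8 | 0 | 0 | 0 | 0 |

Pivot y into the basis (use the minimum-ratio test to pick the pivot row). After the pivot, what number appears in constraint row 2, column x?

2/3

Ratio test on column y — row 1: 16/1 = 16; row 2: 12/3 = 4; row 3: 26/2 = 13. Minimum is 4 at row 2 (u2 leaves); pivot element 3.
Divide row 2 by 3; eliminate column y from the other rows.
In the new row 2, the x entry is the old entry divided by the pivot: 2/3 = 2/3.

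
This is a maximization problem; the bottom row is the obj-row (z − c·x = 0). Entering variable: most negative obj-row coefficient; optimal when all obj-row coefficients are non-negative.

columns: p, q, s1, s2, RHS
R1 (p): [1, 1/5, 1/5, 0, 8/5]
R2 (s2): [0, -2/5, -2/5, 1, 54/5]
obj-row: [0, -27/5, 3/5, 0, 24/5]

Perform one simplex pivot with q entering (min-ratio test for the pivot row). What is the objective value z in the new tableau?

48

Ratio test on column q — row 1: (8/5)/(1/5) = 8; row 2: entry -2/5 ≤ 0. Minimum is 8 at row 1 (p leaves); pivot element 1/5.
Pivot on row 1; the obj-row RHS becomes 24/5 − (-27/5)·8 = 48.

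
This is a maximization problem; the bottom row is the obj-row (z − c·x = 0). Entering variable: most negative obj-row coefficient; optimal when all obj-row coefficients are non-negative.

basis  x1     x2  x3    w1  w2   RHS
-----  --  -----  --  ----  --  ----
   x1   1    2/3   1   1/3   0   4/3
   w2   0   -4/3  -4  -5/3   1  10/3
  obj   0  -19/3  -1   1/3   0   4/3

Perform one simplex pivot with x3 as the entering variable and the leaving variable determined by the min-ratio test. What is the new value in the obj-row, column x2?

Ratio test on column x3 — row 1: (4/3)/1 = 4/3; row 2: entry -4 ≤ 0. Minimum is 4/3 at row 1 (x1 leaves); pivot element 1.
Divide row 1 by 1; eliminate column x3 from the other rows.
obj-row update in column x2: -19/3 − (-1)·(2/3) = -17/3.

-17/3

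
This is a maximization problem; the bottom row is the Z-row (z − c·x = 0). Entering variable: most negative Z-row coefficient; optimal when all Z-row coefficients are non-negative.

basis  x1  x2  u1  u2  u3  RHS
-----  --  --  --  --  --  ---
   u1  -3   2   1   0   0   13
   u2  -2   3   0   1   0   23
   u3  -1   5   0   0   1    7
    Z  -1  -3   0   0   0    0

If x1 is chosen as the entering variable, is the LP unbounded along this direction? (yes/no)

Every constraint-row entry in column x1 is ≤ 0, so increasing x1 is unbounded.

yes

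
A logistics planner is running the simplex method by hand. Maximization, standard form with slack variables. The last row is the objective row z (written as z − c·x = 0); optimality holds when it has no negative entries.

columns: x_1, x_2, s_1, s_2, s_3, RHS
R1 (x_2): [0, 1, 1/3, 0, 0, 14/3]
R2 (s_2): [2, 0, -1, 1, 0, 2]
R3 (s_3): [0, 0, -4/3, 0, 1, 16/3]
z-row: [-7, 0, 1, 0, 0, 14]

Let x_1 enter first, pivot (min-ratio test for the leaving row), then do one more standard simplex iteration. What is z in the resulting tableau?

56

Ratio test on column x_1 — row 1: entry 0 ≤ 0; row 2: 2/2 = 1; row 3: entry 0 ≤ 0. Minimum is 1 at row 2 (s_2 leaves); pivot element 2.
Pivot on row 2; the z-row RHS becomes 14 − (-7)·1 = 21.
Next entering variable (most negative z-row entry -5/2): s_1.
Ratio test on column s_1 — row 1: (14/3)/(1/3) = 14; row 2: entry -1/2 ≤ 0; row 3: entry -4/3 ≤ 0. Minimum is 14 at row 1 (x_2 leaves); pivot element 1/3.
After the second pivot the z-row RHS is 21 − (-5/2)·14 = 56.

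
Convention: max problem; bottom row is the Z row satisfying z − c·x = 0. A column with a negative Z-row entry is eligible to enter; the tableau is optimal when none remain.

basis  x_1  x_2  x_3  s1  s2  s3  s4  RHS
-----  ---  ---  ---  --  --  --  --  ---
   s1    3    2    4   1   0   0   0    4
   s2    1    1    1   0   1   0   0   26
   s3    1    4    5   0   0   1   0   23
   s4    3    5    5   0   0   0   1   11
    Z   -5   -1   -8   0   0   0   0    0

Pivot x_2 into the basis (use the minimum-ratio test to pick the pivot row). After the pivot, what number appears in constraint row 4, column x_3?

-5

Ratio test on column x_2 — row 1: 4/2 = 2; row 2: 26/1 = 26; row 3: 23/4 = 23/4; row 4: 11/5 = 11/5. Minimum is 2 at row 1 (s1 leaves); pivot element 2.
Divide row 1 by 2; eliminate column x_2 from the other rows.
Row 4 update in column x_3: 5 − 5·2 = -5.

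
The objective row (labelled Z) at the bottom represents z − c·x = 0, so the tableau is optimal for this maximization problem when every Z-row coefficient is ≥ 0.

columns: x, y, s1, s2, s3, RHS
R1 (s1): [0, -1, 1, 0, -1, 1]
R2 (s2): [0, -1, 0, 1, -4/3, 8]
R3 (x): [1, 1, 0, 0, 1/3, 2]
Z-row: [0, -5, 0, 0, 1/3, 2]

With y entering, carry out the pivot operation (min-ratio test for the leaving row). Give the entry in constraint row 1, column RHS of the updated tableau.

Ratio test on column y — row 1: entry -1 ≤ 0; row 2: entry -1 ≤ 0; row 3: 2/1 = 2. Minimum is 2 at row 3 (x leaves); pivot element 1.
Divide row 3 by 1; eliminate column y from the other rows.
Row 1 update in column RHS: 1 − (-1)·2 = 3.

3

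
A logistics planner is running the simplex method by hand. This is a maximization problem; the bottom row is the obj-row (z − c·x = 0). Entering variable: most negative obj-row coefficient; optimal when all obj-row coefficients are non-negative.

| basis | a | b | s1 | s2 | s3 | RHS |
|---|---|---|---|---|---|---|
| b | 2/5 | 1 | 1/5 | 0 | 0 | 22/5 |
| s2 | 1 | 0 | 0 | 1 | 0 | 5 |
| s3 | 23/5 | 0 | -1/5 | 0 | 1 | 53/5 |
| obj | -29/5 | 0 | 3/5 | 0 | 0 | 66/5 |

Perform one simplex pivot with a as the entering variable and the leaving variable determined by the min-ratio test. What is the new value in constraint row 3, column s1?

Ratio test on column a — row 1: (22/5)/(2/5) = 11; row 2: 5/1 = 5; row 3: (53/5)/(23/5) = 53/23. Minimum is 53/23 at row 3 (s3 leaves); pivot element 23/5.
Divide row 3 by 23/5; eliminate column a from the other rows.
In the new row 3, the s1 entry is the old entry divided by the pivot: (-1/5)/(23/5) = -1/23.

-1/23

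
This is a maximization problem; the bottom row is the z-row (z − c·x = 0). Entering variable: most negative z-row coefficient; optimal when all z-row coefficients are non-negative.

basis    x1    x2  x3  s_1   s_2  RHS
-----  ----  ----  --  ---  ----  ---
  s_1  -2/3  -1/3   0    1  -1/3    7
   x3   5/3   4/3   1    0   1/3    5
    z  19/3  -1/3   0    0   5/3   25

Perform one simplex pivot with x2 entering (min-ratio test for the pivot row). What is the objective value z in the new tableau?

105/4

Ratio test on column x2 — row 1: entry -1/3 ≤ 0; row 2: 5/(4/3) = 15/4. Minimum is 15/4 at row 2 (x3 leaves); pivot element 4/3.
Pivot on row 2; the z-row RHS becomes 25 − (-1/3)·(15/4) = 105/4.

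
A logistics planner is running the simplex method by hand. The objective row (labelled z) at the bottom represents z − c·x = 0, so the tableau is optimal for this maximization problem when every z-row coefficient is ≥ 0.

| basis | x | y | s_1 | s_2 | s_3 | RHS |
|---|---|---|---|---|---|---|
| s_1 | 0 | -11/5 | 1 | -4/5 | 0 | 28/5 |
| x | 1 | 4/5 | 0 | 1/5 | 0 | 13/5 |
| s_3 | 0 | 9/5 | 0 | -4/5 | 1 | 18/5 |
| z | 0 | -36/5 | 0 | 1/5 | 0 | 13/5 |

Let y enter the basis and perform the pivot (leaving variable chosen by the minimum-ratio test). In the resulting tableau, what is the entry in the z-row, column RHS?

17

Ratio test on column y — row 1: entry -11/5 ≤ 0; row 2: (13/5)/(4/5) = 13/4; row 3: (18/5)/(9/5) = 2. Minimum is 2 at row 3 (s_3 leaves); pivot element 9/5.
Divide row 3 by 9/5; eliminate column y from the other rows.
z-row update in column RHS: 13/5 − (-36/5)·2 = 17.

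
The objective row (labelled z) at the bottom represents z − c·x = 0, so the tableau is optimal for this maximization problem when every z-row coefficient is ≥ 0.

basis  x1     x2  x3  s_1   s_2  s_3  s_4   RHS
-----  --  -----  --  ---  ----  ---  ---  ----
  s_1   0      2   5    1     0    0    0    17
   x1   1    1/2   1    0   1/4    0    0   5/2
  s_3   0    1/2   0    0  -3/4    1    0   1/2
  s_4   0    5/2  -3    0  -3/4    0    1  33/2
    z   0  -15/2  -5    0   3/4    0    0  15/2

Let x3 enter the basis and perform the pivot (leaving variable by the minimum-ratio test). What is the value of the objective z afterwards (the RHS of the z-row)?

20

Ratio test on column x3 — row 1: 17/5 = 17/5; row 2: (5/2)/1 = 5/2; row 3: entry 0 ≤ 0; row 4: entry -3 ≤ 0. Minimum is 5/2 at row 2 (x1 leaves); pivot element 1.
Pivot on row 2; the z-row RHS becomes 15/2 − (-5)·(5/2) = 20.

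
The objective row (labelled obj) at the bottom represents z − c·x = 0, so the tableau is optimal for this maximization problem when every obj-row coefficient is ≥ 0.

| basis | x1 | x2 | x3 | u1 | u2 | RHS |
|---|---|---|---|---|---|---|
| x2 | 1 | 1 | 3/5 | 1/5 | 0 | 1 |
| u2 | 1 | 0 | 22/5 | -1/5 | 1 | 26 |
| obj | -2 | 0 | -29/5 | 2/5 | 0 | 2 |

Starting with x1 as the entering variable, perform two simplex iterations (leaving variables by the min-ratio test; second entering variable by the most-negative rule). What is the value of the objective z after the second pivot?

Ratio test on column x1 — row 1: 1/1 = 1; row 2: 26/1 = 26. Minimum is 1 at row 1 (x2 leaves); pivot element 1.
Pivot on row 1; the obj-row RHS becomes 2 − (-2)·1 = 4.
Next entering variable (most negative obj-row entry -23/5): x3.
Ratio test on column x3 — row 1: 1/(3/5) = 5/3; row 2: 25/(19/5) = 125/19. Minimum is 5/3 at row 1 (x1 leaves); pivot element 3/5.
After the second pivot the obj-row RHS is 4 − (-23/5)·(5/3) = 35/3.

35/3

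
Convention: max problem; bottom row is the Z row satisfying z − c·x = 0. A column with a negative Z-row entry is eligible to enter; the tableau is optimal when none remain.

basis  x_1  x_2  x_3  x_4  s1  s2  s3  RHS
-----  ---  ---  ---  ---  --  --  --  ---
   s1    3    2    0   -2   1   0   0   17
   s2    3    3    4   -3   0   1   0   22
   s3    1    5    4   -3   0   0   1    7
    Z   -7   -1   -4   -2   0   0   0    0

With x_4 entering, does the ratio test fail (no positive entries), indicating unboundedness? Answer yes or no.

Every constraint-row entry in column x_4 is ≤ 0, so increasing x_4 is unbounded.

yes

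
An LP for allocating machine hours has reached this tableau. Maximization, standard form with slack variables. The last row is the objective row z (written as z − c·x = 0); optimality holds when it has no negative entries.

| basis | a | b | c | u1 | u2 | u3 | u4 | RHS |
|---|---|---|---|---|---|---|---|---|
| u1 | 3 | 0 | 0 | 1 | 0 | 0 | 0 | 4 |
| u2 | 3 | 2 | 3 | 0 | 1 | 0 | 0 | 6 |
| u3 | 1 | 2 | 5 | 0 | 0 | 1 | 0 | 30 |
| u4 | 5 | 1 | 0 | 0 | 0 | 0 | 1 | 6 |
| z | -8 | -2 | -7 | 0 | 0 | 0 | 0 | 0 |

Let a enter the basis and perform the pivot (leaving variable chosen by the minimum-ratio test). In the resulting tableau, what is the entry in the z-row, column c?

-7

Ratio test on column a — row 1: 4/3 = 4/3; row 2: 6/3 = 2; row 3: 30/1 = 30; row 4: 6/5 = 6/5. Minimum is 6/5 at row 4 (u4 leaves); pivot element 5.
Divide row 4 by 5; eliminate column a from the other rows.
z-row update in column c: -7 − (-8)·0 = -7.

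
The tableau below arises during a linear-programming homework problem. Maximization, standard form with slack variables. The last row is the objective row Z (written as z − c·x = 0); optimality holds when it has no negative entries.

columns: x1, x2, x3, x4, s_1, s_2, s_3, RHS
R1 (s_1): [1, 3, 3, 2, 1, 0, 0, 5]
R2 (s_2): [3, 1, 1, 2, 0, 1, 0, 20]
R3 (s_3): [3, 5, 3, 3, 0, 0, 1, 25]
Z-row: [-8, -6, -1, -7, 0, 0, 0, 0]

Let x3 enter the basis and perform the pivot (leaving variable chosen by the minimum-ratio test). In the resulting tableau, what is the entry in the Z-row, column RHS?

5/3

Ratio test on column x3 — row 1: 5/3 = 5/3; row 2: 20/1 = 20; row 3: 25/3 = 25/3. Minimum is 5/3 at row 1 (s_1 leaves); pivot element 3.
Divide row 1 by 3; eliminate column x3 from the other rows.
Z-row update in column RHS: 0 − (-1)·(5/3) = 5/3.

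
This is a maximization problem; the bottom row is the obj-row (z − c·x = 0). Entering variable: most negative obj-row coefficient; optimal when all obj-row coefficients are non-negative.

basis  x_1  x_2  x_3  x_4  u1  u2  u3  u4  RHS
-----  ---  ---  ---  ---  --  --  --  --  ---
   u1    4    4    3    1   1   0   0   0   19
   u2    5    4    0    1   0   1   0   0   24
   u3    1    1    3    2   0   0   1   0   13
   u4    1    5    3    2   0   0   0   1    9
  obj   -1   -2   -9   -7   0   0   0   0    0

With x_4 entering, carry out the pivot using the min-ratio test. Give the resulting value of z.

63/2

Ratio test on column x_4 — row 1: 19/1 = 19; row 2: 24/1 = 24; row 3: 13/2 = 13/2; row 4: 9/2 = 9/2. Minimum is 9/2 at row 4 (u4 leaves); pivot element 2.
Pivot on row 4; the obj-row RHS becomes 0 − (-7)·(9/2) = 63/2.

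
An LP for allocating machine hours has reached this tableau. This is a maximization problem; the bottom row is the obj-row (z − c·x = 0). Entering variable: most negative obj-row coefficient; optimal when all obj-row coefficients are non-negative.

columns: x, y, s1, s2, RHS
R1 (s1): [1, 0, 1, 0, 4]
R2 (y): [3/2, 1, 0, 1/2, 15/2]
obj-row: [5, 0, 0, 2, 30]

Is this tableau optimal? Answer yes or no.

yes

Every obj-row coefficient is ≥ 0, so the tableau is optimal.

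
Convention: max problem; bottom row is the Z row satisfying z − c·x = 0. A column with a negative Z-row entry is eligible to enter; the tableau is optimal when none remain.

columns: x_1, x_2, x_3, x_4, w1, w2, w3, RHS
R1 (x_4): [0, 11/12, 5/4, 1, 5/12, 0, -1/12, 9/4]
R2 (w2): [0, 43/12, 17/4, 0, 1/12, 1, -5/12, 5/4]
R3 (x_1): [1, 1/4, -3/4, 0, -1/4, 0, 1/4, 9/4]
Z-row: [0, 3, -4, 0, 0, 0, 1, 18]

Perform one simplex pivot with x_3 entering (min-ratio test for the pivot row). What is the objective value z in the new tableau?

Ratio test on column x_3 — row 1: (9/4)/(5/4) = 9/5; row 2: (5/4)/(17/4) = 5/17; row 3: entry -3/4 ≤ 0. Minimum is 5/17 at row 2 (w2 leaves); pivot element 17/4.
Pivot on row 2; the Z-row RHS becomes 18 − (-4)·(5/17) = 326/17.

326/17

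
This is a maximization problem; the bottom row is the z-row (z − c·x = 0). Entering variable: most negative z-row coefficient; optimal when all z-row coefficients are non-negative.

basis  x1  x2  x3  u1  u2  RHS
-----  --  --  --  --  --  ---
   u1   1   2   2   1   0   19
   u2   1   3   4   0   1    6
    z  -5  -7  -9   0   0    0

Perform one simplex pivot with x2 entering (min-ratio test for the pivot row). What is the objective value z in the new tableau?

Ratio test on column x2 — row 1: 19/2 = 19/2; row 2: 6/3 = 2. Minimum is 2 at row 2 (u2 leaves); pivot element 3.
Pivot on row 2; the z-row RHS becomes 0 − (-7)·2 = 14.

14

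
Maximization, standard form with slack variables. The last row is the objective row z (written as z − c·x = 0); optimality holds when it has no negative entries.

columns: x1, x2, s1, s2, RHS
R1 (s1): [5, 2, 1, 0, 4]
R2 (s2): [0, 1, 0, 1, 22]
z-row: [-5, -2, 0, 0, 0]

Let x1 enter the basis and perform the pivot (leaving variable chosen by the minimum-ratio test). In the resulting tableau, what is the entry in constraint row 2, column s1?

Ratio test on column x1 — row 1: 4/5 = 4/5; row 2: entry 0 ≤ 0. Minimum is 4/5 at row 1 (s1 leaves); pivot element 5.
Divide row 1 by 5; eliminate column x1 from the other rows.
Row 2 update in column s1: 0 − 0·(1/5) = 0.

0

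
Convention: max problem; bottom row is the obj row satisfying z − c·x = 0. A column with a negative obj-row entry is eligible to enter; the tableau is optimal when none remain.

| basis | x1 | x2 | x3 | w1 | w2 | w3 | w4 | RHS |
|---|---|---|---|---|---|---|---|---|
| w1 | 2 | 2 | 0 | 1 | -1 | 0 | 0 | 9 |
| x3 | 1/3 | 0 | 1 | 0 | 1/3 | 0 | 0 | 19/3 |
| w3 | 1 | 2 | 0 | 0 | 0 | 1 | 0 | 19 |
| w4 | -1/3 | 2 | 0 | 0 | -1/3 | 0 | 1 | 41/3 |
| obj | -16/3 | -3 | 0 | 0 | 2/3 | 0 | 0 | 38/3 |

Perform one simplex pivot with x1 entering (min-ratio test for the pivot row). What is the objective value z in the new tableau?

Ratio test on column x1 — row 1: 9/2 = 9/2; row 2: (19/3)/(1/3) = 19; row 3: 19/1 = 19; row 4: entry -1/3 ≤ 0. Minimum is 9/2 at row 1 (w1 leaves); pivot element 2.
Pivot on row 1; the obj-row RHS becomes 38/3 − (-16/3)·(9/2) = 110/3.

110/3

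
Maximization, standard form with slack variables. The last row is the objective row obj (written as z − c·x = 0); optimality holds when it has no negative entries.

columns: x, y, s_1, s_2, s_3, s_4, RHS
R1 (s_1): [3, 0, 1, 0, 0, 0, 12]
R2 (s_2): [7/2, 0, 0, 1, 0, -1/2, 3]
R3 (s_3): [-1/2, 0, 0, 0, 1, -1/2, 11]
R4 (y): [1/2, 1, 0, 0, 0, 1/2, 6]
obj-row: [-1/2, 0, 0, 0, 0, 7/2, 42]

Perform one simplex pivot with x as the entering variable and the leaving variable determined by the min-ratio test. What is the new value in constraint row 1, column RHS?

66/7

Ratio test on column x — row 1: 12/3 = 4; row 2: 3/(7/2) = 6/7; row 3: entry -1/2 ≤ 0; row 4: 6/(1/2) = 12. Minimum is 6/7 at row 2 (s_2 leaves); pivot element 7/2.
Divide row 2 by 7/2; eliminate column x from the other rows.
Row 1 update in column RHS: 12 − 3·(6/7) = 66/7.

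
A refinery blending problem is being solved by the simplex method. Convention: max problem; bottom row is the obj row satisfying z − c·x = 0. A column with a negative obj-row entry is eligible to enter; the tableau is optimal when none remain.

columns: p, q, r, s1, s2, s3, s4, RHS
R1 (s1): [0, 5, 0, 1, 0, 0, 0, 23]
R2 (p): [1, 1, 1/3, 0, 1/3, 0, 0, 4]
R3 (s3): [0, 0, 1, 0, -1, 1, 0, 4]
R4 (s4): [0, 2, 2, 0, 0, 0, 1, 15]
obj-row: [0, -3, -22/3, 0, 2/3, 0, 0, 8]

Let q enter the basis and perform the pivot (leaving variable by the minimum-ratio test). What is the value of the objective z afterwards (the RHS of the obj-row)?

20

Ratio test on column q — row 1: 23/5 = 23/5; row 2: 4/1 = 4; row 3: entry 0 ≤ 0; row 4: 15/2 = 15/2. Minimum is 4 at row 2 (p leaves); pivot element 1.
Pivot on row 2; the obj-row RHS becomes 8 − (-3)·4 = 20.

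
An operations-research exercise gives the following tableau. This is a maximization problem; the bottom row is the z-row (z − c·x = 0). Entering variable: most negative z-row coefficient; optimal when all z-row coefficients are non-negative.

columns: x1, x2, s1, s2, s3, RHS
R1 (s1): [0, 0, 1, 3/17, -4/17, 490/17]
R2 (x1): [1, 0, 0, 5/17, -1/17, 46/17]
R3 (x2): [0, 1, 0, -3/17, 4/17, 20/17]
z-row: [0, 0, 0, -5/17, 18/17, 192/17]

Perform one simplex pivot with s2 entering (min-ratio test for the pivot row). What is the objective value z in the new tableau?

Ratio test on column s2 — row 1: (490/17)/(3/17) = 490/3; row 2: (46/17)/(5/17) = 46/5; row 3: entry -3/17 ≤ 0. Minimum is 46/5 at row 2 (x1 leaves); pivot element 5/17.
Pivot on row 2; the z-row RHS becomes 192/17 − (-5/17)·(46/5) = 14.

14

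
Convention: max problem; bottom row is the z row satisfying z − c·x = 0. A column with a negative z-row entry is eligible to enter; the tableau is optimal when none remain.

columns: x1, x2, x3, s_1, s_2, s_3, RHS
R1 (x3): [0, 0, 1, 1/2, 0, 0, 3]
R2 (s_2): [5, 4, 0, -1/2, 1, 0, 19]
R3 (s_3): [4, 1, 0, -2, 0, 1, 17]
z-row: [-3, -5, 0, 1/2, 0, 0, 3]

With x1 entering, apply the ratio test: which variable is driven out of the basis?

s_2

Column x1 entries and ratios — x3: 0 ≤ 0, skip; s_2: 19/5 = 19/5; s_3: 17/4 = 17/4.
Smallest ratio is 19/5 in the row of s_2, so s_2 leaves.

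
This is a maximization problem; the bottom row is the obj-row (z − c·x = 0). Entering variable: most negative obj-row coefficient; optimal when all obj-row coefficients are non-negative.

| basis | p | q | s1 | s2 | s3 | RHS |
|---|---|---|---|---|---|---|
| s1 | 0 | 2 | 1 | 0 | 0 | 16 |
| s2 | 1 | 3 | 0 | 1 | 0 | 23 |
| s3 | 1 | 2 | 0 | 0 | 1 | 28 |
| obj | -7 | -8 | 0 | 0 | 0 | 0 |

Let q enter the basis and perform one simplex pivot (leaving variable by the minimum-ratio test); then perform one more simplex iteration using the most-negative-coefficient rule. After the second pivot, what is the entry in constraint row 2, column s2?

Ratio test on column q — row 1: 16/2 = 8; row 2: 23/3 = 23/3; row 3: 28/2 = 14. Minimum is 23/3 at row 2 (s2 leaves); pivot element 3.
Divide row 2 by 3; eliminate column q from the other rows.
Second iteration: most negative obj-row entry is -13/3 in column p, so p enters.
Ratio test on column p — row 1: entry -2/3 ≤ 0; row 2: (23/3)/(1/3) = 23; row 3: (38/3)/(1/3) = 38. Minimum is 23 at row 2 (q leaves); pivot element 1/3.
Divide row 2 by 1/3; eliminate column p from the other rows.
After both pivots, the entry at constraint row 2, column s2 is 1.

1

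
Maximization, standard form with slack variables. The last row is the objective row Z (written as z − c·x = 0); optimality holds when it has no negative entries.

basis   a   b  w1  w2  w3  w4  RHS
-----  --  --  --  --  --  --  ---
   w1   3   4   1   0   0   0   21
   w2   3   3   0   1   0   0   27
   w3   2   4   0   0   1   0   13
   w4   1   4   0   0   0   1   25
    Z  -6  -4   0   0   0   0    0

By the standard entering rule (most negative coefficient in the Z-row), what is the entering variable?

Negative Z-row entries: a: -6, b: -4.
The most negative is -6 in column a, so a enters.

a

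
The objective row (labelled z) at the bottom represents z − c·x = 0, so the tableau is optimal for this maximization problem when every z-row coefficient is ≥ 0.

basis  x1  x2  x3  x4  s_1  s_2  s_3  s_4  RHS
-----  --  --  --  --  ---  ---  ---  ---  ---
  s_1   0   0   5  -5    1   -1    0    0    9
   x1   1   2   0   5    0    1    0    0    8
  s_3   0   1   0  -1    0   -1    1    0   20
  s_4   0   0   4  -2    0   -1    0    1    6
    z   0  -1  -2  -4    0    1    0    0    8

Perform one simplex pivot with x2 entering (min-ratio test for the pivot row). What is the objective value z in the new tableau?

12

Ratio test on column x2 — row 1: entry 0 ≤ 0; row 2: 8/2 = 4; row 3: 20/1 = 20; row 4: entry 0 ≤ 0. Minimum is 4 at row 2 (x1 leaves); pivot element 2.
Pivot on row 2; the z-row RHS becomes 8 − (-1)·4 = 12.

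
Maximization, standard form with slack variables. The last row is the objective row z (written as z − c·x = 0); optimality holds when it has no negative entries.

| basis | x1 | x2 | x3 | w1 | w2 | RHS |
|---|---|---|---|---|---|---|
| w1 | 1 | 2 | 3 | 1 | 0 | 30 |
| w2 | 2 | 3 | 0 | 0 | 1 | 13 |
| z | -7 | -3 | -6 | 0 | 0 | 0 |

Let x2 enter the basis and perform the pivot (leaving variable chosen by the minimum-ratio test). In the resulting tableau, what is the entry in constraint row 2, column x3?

0

Ratio test on column x2 — row 1: 30/2 = 15; row 2: 13/3 = 13/3. Minimum is 13/3 at row 2 (w2 leaves); pivot element 3.
Divide row 2 by 3; eliminate column x2 from the other rows.
In the new row 2, the x3 entry is the old entry divided by the pivot: 0/3 = 0.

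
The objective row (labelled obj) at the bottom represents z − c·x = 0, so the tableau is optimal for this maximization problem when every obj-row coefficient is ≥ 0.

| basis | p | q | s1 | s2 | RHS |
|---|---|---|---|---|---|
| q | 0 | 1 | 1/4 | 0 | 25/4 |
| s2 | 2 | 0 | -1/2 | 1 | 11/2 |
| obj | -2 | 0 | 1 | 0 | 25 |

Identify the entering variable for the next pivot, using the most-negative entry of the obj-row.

Negative obj-row entries: p: -2.
The most negative is -2 in column p, so p enters.

p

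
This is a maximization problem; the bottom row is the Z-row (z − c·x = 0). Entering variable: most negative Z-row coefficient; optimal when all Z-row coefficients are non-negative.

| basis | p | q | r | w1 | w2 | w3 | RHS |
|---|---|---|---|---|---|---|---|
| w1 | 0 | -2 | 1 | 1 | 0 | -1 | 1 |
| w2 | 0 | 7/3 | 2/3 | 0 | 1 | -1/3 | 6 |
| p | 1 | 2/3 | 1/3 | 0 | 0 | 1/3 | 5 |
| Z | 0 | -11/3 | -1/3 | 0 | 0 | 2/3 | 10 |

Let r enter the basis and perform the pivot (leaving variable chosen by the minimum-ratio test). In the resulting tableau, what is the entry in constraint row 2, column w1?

-2/3

Ratio test on column r — row 1: 1/1 = 1; row 2: 6/(2/3) = 9; row 3: 5/(1/3) = 15. Minimum is 1 at row 1 (w1 leaves); pivot element 1.
Divide row 1 by 1; eliminate column r from the other rows.
Row 2 update in column w1: 0 − (2/3)·1 = -2/3.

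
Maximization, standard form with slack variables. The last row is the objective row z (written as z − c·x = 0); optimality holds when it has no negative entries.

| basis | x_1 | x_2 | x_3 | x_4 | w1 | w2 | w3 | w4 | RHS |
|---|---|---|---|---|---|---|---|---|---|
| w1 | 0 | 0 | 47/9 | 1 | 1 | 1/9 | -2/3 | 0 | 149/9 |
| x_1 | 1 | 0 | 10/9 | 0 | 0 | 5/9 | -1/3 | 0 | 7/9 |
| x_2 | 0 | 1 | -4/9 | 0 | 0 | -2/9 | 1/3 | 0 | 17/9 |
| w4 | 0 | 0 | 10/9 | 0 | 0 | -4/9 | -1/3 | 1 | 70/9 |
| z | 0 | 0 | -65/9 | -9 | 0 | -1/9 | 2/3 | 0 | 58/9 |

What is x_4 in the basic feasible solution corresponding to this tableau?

0

x_4 is not in the basis, so in the current basic feasible solution x_4 = 0.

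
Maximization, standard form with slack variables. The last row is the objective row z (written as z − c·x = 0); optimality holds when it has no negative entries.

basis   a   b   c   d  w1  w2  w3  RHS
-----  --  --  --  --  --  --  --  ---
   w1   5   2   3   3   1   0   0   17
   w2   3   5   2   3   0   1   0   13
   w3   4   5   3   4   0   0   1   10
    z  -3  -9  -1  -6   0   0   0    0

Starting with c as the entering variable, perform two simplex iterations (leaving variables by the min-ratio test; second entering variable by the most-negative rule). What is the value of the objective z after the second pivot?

Ratio test on column c — row 1: 17/3 = 17/3; row 2: 13/2 = 13/2; row 3: 10/3 = 10/3. Minimum is 10/3 at row 3 (w3 leaves); pivot element 3.
Pivot on row 3; the z-row RHS becomes 0 − (-1)·(10/3) = 10/3.
Next entering variable (most negative z-row entry -22/3): b.
Ratio test on column b — row 1: entry -3 ≤ 0; row 2: (19/3)/(5/3) = 19/5; row 3: (10/3)/(5/3) = 2. Minimum is 2 at row 3 (c leaves); pivot element 5/3.
After the second pivot the z-row RHS is 10/3 − (-22/3)·2 = 18.

18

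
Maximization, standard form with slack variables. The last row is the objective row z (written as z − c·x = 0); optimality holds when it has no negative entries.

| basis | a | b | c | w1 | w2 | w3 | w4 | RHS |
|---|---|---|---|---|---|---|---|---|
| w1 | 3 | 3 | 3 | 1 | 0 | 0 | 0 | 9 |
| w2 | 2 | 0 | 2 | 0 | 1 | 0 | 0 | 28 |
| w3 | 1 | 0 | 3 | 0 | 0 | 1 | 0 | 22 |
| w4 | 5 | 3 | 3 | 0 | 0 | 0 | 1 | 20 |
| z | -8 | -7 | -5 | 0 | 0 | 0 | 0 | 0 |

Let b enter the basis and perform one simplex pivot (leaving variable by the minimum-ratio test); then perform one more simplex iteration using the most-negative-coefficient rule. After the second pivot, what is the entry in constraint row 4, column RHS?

Ratio test on column b — row 1: 9/3 = 3; row 2: entry 0 ≤ 0; row 3: entry 0 ≤ 0; row 4: 20/3 = 20/3. Minimum is 3 at row 1 (w1 leaves); pivot element 3.
Divide row 1 by 3; eliminate column b from the other rows.
Second iteration: most negative z-row entry is -1 in column a, so a enters.
Ratio test on column a — row 1: 3/1 = 3; row 2: 28/2 = 14; row 3: 22/1 = 22; row 4: 11/2 = 11/2. Minimum is 3 at row 1 (b leaves); pivot element 1.
Divide row 1 by 1; eliminate column a from the other rows.
After both pivots, the entry at constraint row 4, column RHS is 5.

5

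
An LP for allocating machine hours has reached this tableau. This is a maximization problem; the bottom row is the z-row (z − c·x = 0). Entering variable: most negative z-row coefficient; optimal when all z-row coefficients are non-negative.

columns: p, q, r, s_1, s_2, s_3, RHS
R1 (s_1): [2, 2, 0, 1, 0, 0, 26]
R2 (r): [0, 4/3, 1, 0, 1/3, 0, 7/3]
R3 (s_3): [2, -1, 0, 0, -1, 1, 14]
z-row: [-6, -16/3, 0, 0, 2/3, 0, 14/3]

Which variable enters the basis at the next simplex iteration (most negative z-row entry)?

Negative z-row entries: p: -6, q: -16/3.
The most negative is -6 in column p, so p enters.

p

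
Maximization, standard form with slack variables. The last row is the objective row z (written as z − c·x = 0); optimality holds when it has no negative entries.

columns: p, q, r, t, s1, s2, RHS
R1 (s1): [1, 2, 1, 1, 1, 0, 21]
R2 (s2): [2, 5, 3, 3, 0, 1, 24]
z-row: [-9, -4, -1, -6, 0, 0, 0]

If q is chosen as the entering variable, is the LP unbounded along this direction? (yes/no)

Column q has positive entries in row(s) 1, 2, so the ratio test bounds it — not unbounded.

no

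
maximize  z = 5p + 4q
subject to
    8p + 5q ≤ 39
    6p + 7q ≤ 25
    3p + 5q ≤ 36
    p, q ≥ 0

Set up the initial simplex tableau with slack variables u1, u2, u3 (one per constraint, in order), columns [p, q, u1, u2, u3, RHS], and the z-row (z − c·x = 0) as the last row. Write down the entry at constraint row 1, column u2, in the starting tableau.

0

Slack u2 belongs to constraint 2; its column is the unit vector e_2, so the entry in row 1 is 0.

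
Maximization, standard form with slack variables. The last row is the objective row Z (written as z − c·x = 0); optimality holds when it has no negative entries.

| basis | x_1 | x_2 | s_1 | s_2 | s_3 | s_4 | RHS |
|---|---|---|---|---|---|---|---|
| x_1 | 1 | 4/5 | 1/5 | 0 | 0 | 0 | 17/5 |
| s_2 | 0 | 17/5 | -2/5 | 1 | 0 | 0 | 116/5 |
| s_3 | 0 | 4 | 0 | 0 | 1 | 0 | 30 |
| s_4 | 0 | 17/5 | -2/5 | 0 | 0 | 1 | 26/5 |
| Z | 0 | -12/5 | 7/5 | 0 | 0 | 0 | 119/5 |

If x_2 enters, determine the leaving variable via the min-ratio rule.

s_4

Column x_2 entries and ratios — x_1: (17/5)/(4/5) = 17/4; s_2: (116/5)/(17/5) = 116/17; s_3: 30/4 = 15/2; s_4: (26/5)/(17/5) = 26/17.
Smallest ratio is 26/17 in the row of s_4, so s_4 leaves.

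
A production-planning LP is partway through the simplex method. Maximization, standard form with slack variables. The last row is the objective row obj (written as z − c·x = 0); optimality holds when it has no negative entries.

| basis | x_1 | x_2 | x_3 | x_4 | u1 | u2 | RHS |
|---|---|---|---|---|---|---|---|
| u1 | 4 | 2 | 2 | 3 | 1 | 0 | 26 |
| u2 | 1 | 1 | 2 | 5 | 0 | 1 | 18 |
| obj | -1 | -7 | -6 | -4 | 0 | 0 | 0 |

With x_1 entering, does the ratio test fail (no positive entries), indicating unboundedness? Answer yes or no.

no

Column x_1 has positive entries in row(s) 1, 2, so the ratio test bounds it — not unbounded.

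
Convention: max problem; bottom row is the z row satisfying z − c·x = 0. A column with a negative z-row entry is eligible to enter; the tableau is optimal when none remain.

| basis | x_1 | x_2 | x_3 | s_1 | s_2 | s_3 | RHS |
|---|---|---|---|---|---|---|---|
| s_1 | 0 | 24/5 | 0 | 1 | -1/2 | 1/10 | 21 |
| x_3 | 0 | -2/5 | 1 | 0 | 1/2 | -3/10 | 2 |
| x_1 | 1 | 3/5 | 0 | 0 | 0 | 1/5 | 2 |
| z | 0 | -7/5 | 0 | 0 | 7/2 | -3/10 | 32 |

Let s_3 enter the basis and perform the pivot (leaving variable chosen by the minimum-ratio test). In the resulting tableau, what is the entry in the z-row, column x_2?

Ratio test on column s_3 — row 1: 21/(1/10) = 210; row 2: entry -3/10 ≤ 0; row 3: 2/(1/5) = 10. Minimum is 10 at row 3 (x_1 leaves); pivot element 1/5.
Divide row 3 by 1/5; eliminate column s_3 from the other rows.
z-row update in column x_2: -7/5 − (-3/10)·3 = -1/2.

-1/2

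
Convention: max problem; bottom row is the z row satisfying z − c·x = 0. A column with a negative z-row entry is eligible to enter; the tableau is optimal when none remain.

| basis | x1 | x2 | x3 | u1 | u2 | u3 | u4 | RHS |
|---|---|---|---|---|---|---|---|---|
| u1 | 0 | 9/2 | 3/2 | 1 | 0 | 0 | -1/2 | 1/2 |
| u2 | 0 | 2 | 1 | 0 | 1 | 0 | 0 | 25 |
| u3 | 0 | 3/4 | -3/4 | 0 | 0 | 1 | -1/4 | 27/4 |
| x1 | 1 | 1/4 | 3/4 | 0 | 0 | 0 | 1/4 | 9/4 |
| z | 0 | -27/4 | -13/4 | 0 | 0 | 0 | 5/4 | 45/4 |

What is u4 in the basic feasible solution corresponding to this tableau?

0

u4 is not in the basis, so in the current basic feasible solution u4 = 0.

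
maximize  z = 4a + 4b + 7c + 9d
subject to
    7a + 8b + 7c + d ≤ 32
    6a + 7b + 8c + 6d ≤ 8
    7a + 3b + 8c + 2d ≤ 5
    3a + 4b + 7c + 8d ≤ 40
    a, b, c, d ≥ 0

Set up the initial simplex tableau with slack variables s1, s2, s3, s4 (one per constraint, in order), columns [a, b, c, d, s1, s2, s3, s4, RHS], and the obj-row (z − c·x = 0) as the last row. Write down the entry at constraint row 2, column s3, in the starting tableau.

Slack s3 belongs to constraint 3; its column is the unit vector e_3, so the entry in row 2 is 0.

0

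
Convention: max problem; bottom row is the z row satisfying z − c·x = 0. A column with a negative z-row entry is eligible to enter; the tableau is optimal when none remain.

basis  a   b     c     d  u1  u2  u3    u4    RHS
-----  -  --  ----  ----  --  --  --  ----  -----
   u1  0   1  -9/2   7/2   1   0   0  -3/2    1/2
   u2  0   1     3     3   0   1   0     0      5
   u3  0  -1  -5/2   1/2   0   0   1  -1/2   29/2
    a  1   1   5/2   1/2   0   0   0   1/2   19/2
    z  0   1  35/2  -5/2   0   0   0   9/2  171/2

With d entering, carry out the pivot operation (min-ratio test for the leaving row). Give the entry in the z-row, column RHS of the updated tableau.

Ratio test on column d — row 1: (1/2)/(7/2) = 1/7; row 2: 5/3 = 5/3; row 3: (29/2)/(1/2) = 29; row 4: (19/2)/(1/2) = 19. Minimum is 1/7 at row 1 (u1 leaves); pivot element 7/2.
Divide row 1 by 7/2; eliminate column d from the other rows.
z-row update in column RHS: 171/2 − (-5/2)·(1/7) = 601/7.

601/7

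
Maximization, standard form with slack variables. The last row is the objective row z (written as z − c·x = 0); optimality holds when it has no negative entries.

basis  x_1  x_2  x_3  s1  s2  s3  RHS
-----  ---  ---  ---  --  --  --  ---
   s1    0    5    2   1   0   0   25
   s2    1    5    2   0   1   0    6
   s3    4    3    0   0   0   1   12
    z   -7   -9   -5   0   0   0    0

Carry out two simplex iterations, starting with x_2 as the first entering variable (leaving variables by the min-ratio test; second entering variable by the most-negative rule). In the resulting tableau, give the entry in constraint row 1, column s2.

Ratio test on column x_2 — row 1: 25/5 = 5; row 2: 6/5 = 6/5; row 3: 12/3 = 4. Minimum is 6/5 at row 2 (s2 leaves); pivot element 5.
Divide row 2 by 5; eliminate column x_2 from the other rows.
Second iteration: most negative z-row entry is -26/5 in column x_1, so x_1 enters.
Ratio test on column x_1 — row 1: entry -1 ≤ 0; row 2: (6/5)/(1/5) = 6; row 3: (42/5)/(17/5) = 42/17. Minimum is 42/17 at row 3 (s3 leaves); pivot element 17/5.
Divide row 3 by 17/5; eliminate column x_1 from the other rows.
After both pivots, the entry at constraint row 1, column s2 is -20/17.

-20/17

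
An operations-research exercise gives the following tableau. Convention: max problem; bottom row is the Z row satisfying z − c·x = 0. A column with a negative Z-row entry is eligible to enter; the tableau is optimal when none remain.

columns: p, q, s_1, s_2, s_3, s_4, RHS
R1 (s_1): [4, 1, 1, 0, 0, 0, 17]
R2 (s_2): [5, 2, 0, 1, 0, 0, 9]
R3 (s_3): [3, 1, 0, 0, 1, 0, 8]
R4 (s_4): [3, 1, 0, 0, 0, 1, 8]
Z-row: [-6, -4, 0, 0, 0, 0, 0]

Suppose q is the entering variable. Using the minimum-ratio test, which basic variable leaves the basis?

s_2

Column q entries and ratios — s_1: 17/1 = 17; s_2: 9/2 = 9/2; s_3: 8/1 = 8; s_4: 8/1 = 8.
Smallest ratio is 9/2 in the row of s_2, so s_2 leaves.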